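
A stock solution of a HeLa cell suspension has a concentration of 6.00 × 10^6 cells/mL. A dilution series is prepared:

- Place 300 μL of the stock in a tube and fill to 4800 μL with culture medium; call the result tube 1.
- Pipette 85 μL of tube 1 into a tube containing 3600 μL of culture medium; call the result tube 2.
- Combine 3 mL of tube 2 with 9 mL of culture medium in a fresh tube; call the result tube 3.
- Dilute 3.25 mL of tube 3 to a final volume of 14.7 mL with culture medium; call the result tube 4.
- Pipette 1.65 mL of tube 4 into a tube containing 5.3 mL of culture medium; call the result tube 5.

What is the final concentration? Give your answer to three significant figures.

Step 1: 300 μL brought to 4800 μL → factor 4800/300 = 16
Step 2: 85 μL + 3600 μL = 3685 μL total → factor 3685/85 = 43.353
Step 3: 3 mL + 9 mL = 12 mL total → factor 12/3 = 4
Step 4: 3.25 mL brought to 14.7 mL → factor 14.7/3.25 = 4.5231
Step 5: 1.65 mL + 5.3 mL = 6.95 mL total → factor 6.95/1.65 = 4.2121
Overall dilution factor = 16 × 43.353 × 4 × 4.5231 × 4.2121 = 52861
Final = 6.00 × 10^6 cells/mL / 52861 = 114 cells/mL

114 cells/mL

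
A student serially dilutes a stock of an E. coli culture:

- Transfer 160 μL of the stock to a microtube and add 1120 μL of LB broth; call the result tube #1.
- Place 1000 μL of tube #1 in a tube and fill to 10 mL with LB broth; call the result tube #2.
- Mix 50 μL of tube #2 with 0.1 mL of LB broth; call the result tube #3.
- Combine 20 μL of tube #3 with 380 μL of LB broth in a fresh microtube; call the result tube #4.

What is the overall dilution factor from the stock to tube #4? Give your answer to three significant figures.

4.80 × 10^3

Step 1: 160 μL + 1120 μL = 1280 μL total → factor 1280/160 = 8
Step 2: 1000 μL brought to 10 mL → factor 10000/1000 = 10
Step 3: 50 μL + 0.1 mL = 150 μL total → factor 150/50 = 3
Step 4: 20 μL + 380 μL = 400 μL total → factor 400/20 = 20
Overall dilution factor = 8 × 10 × 3 × 20 = 4800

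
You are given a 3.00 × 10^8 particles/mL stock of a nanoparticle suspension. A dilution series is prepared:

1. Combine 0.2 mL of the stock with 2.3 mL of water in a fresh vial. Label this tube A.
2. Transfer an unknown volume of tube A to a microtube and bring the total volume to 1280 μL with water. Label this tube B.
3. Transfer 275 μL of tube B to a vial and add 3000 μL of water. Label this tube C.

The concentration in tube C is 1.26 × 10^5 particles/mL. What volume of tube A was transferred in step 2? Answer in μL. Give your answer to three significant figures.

Step 1: 0.2 mL + 2.3 mL = 2.5 mL total → factor 2.5/0.2 = 12.5
Step 2: v brought to 1280 μL → factor = 1280 μL/v
Step 3: 275 μL + 3000 μL = 3275 μL total → factor 3275/275 = 11.909
Product of known-step factors = 148.86
Overall factor = 3.00 × 10^8 particles/mL / (1.26 × 10^5 particles/mL) = 2381
Step-2 factor = 2381 / 148.86 = 15.994
v = 1280 μL / 15.994 = 80.0 μL

80.0 μL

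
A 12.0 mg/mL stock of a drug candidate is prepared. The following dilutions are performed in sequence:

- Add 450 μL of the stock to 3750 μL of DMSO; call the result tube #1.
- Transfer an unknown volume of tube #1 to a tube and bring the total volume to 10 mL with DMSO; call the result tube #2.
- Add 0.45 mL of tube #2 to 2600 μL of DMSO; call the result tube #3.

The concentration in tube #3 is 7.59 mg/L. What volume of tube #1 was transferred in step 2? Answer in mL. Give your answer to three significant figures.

Step 1: 450 μL + 3750 μL = 4200 μL total → factor 4200/450 = 9.3333
Step 2: v brought to 10 mL → factor = 10 mL/v
Step 3: 0.45 mL + 2600 μL = 3.05 mL total → factor 3.05/0.45 = 6.7778
Product of known-step factors = 63.259
Overall factor = 12.0 mg/mL / (7.59 mg/L) = 1581
Step-2 factor = 1581 / 63.259 = 24.993
v = 10 mL / 24.993 = 0.400 mL

0.400 mL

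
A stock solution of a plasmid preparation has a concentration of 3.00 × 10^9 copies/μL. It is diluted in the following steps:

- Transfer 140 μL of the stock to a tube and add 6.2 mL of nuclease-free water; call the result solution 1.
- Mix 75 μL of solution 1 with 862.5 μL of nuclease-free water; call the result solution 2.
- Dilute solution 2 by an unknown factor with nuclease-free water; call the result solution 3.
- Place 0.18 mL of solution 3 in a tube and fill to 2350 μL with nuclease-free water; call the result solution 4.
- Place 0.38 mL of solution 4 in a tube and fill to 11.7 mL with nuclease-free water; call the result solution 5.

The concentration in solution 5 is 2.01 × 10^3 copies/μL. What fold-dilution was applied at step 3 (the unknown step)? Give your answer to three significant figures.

Step 1: 140 μL + 6.2 mL = 6340 μL total → factor 6340/140 = 45.286
Step 2: 75 μL + 862.5 μL = 937.5 μL total → factor 937.5/75 = 12.5
Step 3: unknown factor x
Step 4: 0.18 mL brought to 2350 μL → factor 2.35/0.18 = 13.056
Step 5: 0.38 mL brought to 11.7 mL → factor 11.7/0.38 = 30.789
Product of known-step factors = 2.2755 × 10^5
Overall factor = 3.00 × 10^9 copies/μL / (2.01 × 10^3 copies/μL) = 1.4925 × 10^6
x = 1.4925 × 10^6 / 2.2755 × 10^5 = 6.56

6.56-fold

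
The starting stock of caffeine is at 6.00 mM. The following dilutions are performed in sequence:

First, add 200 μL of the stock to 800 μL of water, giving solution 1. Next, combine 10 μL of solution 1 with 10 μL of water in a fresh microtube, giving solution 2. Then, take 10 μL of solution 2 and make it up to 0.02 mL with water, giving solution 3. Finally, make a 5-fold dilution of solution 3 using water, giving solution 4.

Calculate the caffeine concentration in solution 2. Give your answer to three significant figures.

Step 1: 200 μL + 800 μL = 1000 μL total → factor 1000/200 = 5
Step 2: 10 μL + 10 μL = 20 μL total → factor 20/10 = 2
Dilution factor through solution 2 = 5 × 2 = 10
[solution 2] = 6.00 mM / 10 = 0.600 mM

0.600 mM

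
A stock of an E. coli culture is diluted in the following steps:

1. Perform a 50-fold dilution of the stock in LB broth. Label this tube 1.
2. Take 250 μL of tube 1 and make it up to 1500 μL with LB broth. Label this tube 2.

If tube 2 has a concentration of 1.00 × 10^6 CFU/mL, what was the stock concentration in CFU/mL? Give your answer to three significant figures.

3.00 × 10^8 CFU/mL

Step 1: 50-fold → factor 50
Step 2: 250 μL brought to 1500 μL → factor 1500/250 = 6
Overall dilution factor = 50 × 6 = 300
Stock = 1.00 × 10^6 CFU/mL × 300 = 3.00 × 10^8 CFU/mL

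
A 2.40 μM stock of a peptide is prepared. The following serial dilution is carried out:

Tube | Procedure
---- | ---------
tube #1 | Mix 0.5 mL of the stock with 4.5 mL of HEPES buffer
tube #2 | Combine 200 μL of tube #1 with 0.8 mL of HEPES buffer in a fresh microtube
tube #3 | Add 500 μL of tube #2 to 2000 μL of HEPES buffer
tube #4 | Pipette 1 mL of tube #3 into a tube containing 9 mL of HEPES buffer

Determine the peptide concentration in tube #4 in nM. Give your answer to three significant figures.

Step 1: 0.5 mL + 4.5 mL = 5 mL total → factor 5/0.5 = 10
Step 2: 200 μL + 0.8 mL = 1000 μL total → factor 1000/200 = 5
Step 3: 500 μL + 2000 μL = 2500 μL total → factor 2500/500 = 5
Step 4: 1 mL + 9 mL = 10 mL total → factor 10/1 = 10
Overall dilution factor = 10 × 5 × 5 × 10 = 2500
Final = 2.40 μM / 2500 = 0.0009600 μM = 0.960 nM

0.960 nM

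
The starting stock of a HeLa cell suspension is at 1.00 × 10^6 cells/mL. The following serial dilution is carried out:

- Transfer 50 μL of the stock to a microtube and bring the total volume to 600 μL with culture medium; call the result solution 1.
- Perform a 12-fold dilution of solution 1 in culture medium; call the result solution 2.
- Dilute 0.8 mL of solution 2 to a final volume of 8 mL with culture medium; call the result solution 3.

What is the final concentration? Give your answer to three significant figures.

Step 1: 50 μL brought to 600 μL → factor 600/50 = 12
Step 2: 12-fold → factor 12
Step 3: 0.8 mL brought to 8 mL → factor 8/0.8 = 10
Overall dilution factor = 12 × 12 × 10 = 1440
Final = 1.00 × 10^6 cells/mL / 1440 = 694 cells/mL

694 cells/mL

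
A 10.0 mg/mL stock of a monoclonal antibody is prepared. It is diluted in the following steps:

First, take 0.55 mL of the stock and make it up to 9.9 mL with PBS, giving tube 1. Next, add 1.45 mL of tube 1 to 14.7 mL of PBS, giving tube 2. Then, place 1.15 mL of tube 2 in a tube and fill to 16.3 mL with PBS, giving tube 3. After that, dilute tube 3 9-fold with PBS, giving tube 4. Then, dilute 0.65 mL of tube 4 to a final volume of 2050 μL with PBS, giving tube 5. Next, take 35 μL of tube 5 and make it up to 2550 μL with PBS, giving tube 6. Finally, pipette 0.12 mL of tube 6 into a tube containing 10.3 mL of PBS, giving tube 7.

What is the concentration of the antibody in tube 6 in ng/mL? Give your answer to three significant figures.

Step 1: 0.55 mL brought to 9.9 mL → factor 9.9/0.55 = 18
Step 2: 1.45 mL + 14.7 mL = 16.15 mL total → factor 16.15/1.45 = 11.138
Step 3: 1.15 mL brought to 16.3 mL → factor 16.3/1.15 = 14.174
Step 4: 9-fold → factor 9
Step 5: 0.65 mL brought to 2050 μL → factor 2.05/0.65 = 3.1538
Step 6: 35 μL brought to 2550 μL → factor 2550/35 = 72.857
Dilution factor through tube 6 = 18 × 11.138 × 14.174 × 9 × 3.1538 × 72.857 = 5.8765 × 10^6
[tube 6] = 10.0 mg/mL / 5.8765 × 10^6 = 1.702 × 10^-6 mg/mL = 1.70 ng/mL

1.70 ng/mL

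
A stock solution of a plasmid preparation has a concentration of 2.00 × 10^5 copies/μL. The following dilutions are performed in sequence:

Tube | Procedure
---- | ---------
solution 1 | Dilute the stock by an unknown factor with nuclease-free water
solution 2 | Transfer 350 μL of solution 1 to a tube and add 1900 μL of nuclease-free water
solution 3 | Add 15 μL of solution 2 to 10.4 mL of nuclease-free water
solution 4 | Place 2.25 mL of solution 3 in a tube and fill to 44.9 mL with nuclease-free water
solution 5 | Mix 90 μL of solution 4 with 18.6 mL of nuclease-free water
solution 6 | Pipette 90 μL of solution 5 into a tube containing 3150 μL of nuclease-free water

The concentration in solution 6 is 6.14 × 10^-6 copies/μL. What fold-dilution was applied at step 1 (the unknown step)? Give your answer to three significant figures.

Step 1: unknown factor x
Step 2: 350 μL + 1900 μL = 2250 μL total → factor 2250/350 = 6.4286
Step 3: 15 μL + 10.4 mL = 10415 μL total → factor 10415/15 = 694.33
Step 4: 2.25 mL brought to 44.9 mL → factor 44.9/2.25 = 19.956
Step 5: 90 μL + 18.6 mL = 18690 μL total → factor 18690/90 = 207.67
Step 6: 90 μL + 3150 μL = 3240 μL total → factor 3240/90 = 36
Product of known-step factors = 6.6591 × 10^8
Overall factor = 2.00 × 10^5 copies/μL / (6.14 × 10^-6 copies/μL) = 3.2573 × 10^10
x = 3.2573 × 10^10 / 6.6591 × 10^8 = 48.9

48.9-fold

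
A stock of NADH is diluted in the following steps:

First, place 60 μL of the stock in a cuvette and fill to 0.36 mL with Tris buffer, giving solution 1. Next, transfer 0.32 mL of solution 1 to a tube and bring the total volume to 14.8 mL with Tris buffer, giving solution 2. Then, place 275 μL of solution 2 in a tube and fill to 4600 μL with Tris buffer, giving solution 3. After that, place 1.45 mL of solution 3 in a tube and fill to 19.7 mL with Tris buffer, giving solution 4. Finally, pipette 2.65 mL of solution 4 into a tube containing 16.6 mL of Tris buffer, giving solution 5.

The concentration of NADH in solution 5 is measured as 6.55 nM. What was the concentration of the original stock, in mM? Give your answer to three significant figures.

3.00 mM

Step 1: 60 μL brought to 0.36 mL → factor 360/60 = 6
Step 2: 0.32 mL brought to 14.8 mL → factor 14.8/0.32 = 46.25
Step 3: 275 μL brought to 4600 μL → factor 4600/275 = 16.727
Step 4: 1.45 mL brought to 19.7 mL → factor 19.7/1.45 = 13.586
Step 5: 2.65 mL + 16.6 mL = 19.25 mL total → factor 19.25/2.65 = 7.2642
Overall dilution factor = 6 × 46.25 × 16.727 × 13.586 × 7.2642 = 4.5811 × 10^5
Stock = 6.55 nM × 4.5811 × 10^5 = 3.001 × 10^6 nM = 3.00 mM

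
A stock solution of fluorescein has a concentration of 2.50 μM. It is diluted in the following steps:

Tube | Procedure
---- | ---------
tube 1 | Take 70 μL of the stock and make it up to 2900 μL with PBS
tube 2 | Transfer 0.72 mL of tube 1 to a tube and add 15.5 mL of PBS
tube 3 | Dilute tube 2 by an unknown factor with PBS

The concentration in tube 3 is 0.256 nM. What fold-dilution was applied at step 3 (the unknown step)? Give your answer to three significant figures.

10.5-fold

Step 1: 70 μL brought to 2900 μL → factor 2900/70 = 41.429
Step 2: 0.72 mL + 15.5 mL = 16.22 mL total → factor 16.22/0.72 = 22.528
Step 3: unknown factor x
Product of known-step factors = 933.29
Overall factor = 2.50 μM / (0.256 nM) = 9765.6
x = 9765.6 / 933.29 = 10.5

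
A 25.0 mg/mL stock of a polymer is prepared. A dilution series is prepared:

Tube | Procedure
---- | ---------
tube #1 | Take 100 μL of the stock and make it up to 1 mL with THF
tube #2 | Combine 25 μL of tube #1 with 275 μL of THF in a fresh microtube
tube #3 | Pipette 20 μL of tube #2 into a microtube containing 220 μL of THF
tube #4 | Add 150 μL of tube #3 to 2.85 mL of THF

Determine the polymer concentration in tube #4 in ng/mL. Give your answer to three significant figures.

868 ng/mL

Step 1: 100 μL brought to 1 mL → factor 1000/100 = 10
Step 2: 25 μL + 275 μL = 300 μL total → factor 300/25 = 12
Step 3: 20 μL + 220 μL = 240 μL total → factor 240/20 = 12
Step 4: 150 μL + 2.85 mL = 3000 μL total → factor 3000/150 = 20
Overall dilution factor = 10 × 12 × 12 × 20 = 28800
Final = 25.0 mg/mL / 28800 = 0.0008681 mg/mL = 868 ng/mL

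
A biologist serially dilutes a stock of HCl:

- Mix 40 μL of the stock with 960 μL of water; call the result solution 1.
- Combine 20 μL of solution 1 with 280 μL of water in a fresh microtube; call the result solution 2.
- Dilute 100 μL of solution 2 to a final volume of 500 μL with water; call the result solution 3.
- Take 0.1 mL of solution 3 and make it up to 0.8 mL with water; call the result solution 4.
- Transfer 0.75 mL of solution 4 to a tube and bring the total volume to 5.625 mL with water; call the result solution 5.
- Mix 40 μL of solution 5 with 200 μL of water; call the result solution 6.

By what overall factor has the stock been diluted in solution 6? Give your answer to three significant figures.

6.75 × 10^5

Step 1: 40 μL + 960 μL = 1000 μL total → factor 1000/40 = 25
Step 2: 20 μL + 280 μL = 300 μL total → factor 300/20 = 15
Step 3: 100 μL brought to 500 μL → factor 500/100 = 5
Step 4: 0.1 mL brought to 0.8 mL → factor 0.8/0.1 = 8
Step 5: 0.75 mL brought to 5.625 mL → factor 5.625/0.75 = 7.5
Step 6: 40 μL + 200 μL = 240 μL total → factor 240/40 = 6
Overall dilution factor = 25 × 15 × 5 × 8 × 7.5 × 6 = 6.75 × 10^5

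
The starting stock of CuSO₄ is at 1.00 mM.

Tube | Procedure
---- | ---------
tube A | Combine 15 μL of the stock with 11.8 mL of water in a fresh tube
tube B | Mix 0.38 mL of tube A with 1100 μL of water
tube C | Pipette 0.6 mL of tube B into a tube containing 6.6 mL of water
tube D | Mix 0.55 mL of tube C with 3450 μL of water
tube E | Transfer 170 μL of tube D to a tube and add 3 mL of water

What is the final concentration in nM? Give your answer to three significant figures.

0.200 nM

Step 1: 15 μL + 11.8 mL = 11815 μL total → factor 11815/15 = 787.67
Step 2: 0.38 mL + 1100 μL = 1.48 mL total → factor 1.48/0.38 = 3.8947
Step 3: 0.6 mL + 6.6 mL = 7.2 mL total → factor 7.2/0.6 = 12
Step 4: 0.55 mL + 3450 μL = 4 mL total → factor 4/0.55 = 7.2727
Step 5: 170 μL + 3 mL = 3170 μL total → factor 3170/170 = 18.647
Overall dilution factor = 787.67 × 3.8947 × 12 × 7.2727 × 18.647 = 4.9924 × 10^6
Final = 1.00 mM / 4.9924 × 10^6 = 2.003 × 10^-7 mM = 0.200 nM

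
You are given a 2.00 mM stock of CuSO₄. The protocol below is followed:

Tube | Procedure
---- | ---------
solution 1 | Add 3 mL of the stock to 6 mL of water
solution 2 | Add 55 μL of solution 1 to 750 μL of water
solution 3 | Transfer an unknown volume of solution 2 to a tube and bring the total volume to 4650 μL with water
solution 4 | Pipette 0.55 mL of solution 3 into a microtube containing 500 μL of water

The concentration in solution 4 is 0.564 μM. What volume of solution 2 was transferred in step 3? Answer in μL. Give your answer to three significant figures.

110 μL

Step 1: 3 mL + 6 mL = 9 mL total → factor 9/3 = 3
Step 2: 55 μL + 750 μL = 805 μL total → factor 805/55 = 14.636
Step 3: v brought to 4650 μL → factor = 4650 μL/v
Step 4: 0.55 mL + 500 μL = 1.05 mL total → factor 1.05/0.55 = 1.9091
Product of known-step factors = 83.826
Overall factor = 2.00 mM / (0.564 μM) = 3546.1
Step-3 factor = 3546.1 / 83.826 = 42.303
v = 4650 μL / 42.303 = 110 μL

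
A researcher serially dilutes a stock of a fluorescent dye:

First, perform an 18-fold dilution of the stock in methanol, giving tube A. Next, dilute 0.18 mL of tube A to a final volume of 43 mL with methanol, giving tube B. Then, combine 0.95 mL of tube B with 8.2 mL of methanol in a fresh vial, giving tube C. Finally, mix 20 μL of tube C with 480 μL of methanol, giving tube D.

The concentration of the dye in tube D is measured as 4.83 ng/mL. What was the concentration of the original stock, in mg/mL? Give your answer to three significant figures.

Step 1: 18-fold → factor 18
Step 2: 0.18 mL brought to 43 mL → factor 43/0.18 = 238.89
Step 3: 0.95 mL + 8.2 mL = 9.15 mL total → factor 9.15/0.95 = 9.6316
Step 4: 20 μL + 480 μL = 500 μL total → factor 500/20 = 25
Overall dilution factor = 18 × 238.89 × 9.6316 × 25 = 1.0354 × 10^6
Stock = 4.83 ng/mL × 1.0354 × 10^6 = 5.001 × 10^6 ng/mL = 5.00 mg/mL

5.00 mg/mL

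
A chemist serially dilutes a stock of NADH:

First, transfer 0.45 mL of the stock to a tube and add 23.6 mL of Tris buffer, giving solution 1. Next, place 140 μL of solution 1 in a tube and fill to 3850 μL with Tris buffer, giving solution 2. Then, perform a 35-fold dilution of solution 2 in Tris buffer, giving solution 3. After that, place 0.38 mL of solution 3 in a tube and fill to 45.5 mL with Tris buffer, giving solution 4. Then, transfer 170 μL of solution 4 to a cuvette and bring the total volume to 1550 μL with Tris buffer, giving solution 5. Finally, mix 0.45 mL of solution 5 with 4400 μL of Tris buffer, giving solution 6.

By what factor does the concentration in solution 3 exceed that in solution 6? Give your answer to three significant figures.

Step 1: 0.45 mL + 23.6 mL = 24.05 mL total → factor 24.05/0.45 = 53.444
Step 2: 140 μL brought to 3850 μL → factor 3850/140 = 27.5
Step 3: 35-fold → factor 35
Step 4: 0.38 mL brought to 45.5 mL → factor 45.5/0.38 = 119.74
Step 5: 170 μL brought to 1550 μL → factor 1550/170 = 9.1176
Step 6: 0.45 mL + 4400 μL = 4.85 mL total → factor 4.85/0.45 = 10.778
Dilution factor to solution 3 = 51440; to solution 6 = 6.0526 × 10^8
[solution 3]/[solution 6] = (factor to solution 6)/(factor to solution 3) = 6.0526 × 10^8/51440 = 1.18 × 10^4

1.18 × 10^4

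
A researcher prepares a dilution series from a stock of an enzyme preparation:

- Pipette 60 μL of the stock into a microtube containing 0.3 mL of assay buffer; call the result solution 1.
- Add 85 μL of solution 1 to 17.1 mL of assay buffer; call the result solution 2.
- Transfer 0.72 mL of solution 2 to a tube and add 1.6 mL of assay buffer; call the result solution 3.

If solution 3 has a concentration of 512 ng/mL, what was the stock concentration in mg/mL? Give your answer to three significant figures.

Step 1: 60 μL + 0.3 mL = 360 μL total → factor 360/60 = 6
Step 2: 85 μL + 17.1 mL = 17185 μL total → factor 17185/85 = 202.18
Step 3: 0.72 mL + 1.6 mL = 2.32 mL total → factor 2.32/0.72 = 3.2222
Overall dilution factor = 6 × 202.18 × 3.2222 = 3908.7
Stock = 512 ng/mL × 3908.7 = 2.001 × 10^6 ng/mL = 2.00 mg/mL

2.00 mg/mL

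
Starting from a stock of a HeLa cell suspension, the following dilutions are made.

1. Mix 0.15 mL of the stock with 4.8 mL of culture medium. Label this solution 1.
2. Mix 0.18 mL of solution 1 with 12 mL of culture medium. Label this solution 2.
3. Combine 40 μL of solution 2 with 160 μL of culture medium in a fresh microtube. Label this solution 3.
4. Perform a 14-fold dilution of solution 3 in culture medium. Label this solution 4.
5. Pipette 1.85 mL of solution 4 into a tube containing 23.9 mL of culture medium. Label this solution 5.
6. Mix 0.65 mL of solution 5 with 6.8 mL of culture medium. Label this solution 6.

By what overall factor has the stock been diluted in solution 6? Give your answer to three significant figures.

Step 1: 0.15 mL + 4.8 mL = 4.95 mL total → factor 4.95/0.15 = 33
Step 2: 0.18 mL + 12 mL = 12.18 mL total → factor 12.18/0.18 = 67.667
Step 3: 40 μL + 160 μL = 200 μL total → factor 200/40 = 5
Step 4: 14-fold → factor 14
Step 5: 1.85 mL + 23.9 mL = 25.75 mL total → factor 25.75/1.85 = 13.919
Step 6: 0.65 mL + 6.8 mL = 7.45 mL total → factor 7.45/0.65 = 11.462
Overall dilution factor = 33 × 67.667 × 5 × 14 × 13.919 × 11.462 = 2.4936 × 10^7

2.49 × 10^7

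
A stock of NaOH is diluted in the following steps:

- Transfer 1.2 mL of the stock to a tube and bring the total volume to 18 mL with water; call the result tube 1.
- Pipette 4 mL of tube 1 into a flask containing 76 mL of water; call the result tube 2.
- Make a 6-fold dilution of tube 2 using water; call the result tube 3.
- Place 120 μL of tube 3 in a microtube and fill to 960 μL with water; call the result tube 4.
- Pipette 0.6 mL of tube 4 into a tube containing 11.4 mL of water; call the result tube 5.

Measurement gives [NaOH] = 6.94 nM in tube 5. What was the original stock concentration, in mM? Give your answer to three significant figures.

2.00 mM

Step 1: 1.2 mL brought to 18 mL → factor 18/1.2 = 15
Step 2: 4 mL + 76 mL = 80 mL total → factor 80/4 = 20
Step 3: 6-fold → factor 6
Step 4: 120 μL brought to 960 μL → factor 960/120 = 8
Step 5: 0.6 mL + 11.4 mL = 12 mL total → factor 12/0.6 = 20
Overall dilution factor = 15 × 20 × 6 × 8 × 20 = 2.88 × 10^5
Stock = 6.94 nM × 2.88 × 10^5 = 1.999 × 10^6 nM = 2.00 mM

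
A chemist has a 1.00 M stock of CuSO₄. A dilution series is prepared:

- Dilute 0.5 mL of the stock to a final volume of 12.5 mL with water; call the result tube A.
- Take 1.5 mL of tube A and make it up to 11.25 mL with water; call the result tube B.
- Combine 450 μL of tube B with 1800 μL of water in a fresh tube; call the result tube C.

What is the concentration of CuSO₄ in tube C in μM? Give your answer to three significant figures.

Step 1: 0.5 mL brought to 12.5 mL → factor 12.5/0.5 = 25
Step 2: 1.5 mL brought to 11.25 mL → factor 11.25/1.5 = 7.5
Step 3: 450 μL + 1800 μL = 2250 μL total → factor 2250/450 = 5
Overall dilution factor = 25 × 7.5 × 5 = 937.5
Final = 1.00 M / 937.5 = 0.001067 M = 1.07 × 10^3 μM

1.07 × 10^3 μM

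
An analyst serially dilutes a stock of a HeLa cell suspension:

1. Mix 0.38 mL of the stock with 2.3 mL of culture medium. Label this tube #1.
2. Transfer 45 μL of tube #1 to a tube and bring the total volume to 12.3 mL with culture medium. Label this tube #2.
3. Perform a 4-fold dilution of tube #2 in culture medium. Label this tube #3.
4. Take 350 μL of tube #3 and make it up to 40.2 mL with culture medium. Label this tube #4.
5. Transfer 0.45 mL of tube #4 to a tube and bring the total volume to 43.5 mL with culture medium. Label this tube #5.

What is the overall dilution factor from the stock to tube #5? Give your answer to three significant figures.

8.56 × 10^7

Step 1: 0.38 mL + 2.3 mL = 2.68 mL total → factor 2.68/0.38 = 7.0526
Step 2: 45 μL brought to 12.3 mL → factor 12300/45 = 273.33
Step 3: 4-fold → factor 4
Step 4: 350 μL brought to 40.2 mL → factor 40200/350 = 114.86
Step 5: 0.45 mL brought to 43.5 mL → factor 43.5/0.45 = 96.667
Overall dilution factor = 7.0526 × 273.33 × 4 × 114.86 × 96.667 = 8.5613 × 10^7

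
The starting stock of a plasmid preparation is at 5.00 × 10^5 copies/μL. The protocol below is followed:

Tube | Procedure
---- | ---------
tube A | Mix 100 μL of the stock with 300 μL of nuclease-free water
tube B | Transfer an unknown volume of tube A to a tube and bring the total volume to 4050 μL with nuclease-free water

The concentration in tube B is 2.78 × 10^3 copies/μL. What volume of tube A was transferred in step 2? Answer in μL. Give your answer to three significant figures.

90.1 μL

Step 1: 100 μL + 300 μL = 400 μL total → factor 400/100 = 4
Step 2: v brought to 4050 μL → factor = 4050 μL/v
Product of known-step factors = 4
Overall factor = 5.00 × 10^5 copies/μL / (2.78 × 10^3 copies/μL) = 179.86
Step-2 factor = 179.86 / 4 = 44.964
v = 4050 μL / 44.964 = 90.1 μL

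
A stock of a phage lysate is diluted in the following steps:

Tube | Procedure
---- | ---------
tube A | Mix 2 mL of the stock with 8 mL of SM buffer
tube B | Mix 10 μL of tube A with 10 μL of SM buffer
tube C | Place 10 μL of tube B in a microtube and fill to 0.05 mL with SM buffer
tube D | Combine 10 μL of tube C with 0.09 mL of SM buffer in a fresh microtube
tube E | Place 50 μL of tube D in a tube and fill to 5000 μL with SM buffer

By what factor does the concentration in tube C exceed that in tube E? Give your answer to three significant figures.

Step 1: 2 mL + 8 mL = 10 mL total → factor 10/2 = 5
Step 2: 10 μL + 10 μL = 20 μL total → factor 20/10 = 2
Step 3: 10 μL brought to 0.05 mL → factor 50/10 = 5
Step 4: 10 μL + 0.09 mL = 100 μL total → factor 100/10 = 10
Step 5: 50 μL brought to 5000 μL → factor 5000/50 = 100
Dilution factor to tube C = 50; to tube E = 50000
[tube C]/[tube E] = (factor to tube E)/(factor to tube C) = 50000/50 = 1.00 × 10^3

1.00 × 10^3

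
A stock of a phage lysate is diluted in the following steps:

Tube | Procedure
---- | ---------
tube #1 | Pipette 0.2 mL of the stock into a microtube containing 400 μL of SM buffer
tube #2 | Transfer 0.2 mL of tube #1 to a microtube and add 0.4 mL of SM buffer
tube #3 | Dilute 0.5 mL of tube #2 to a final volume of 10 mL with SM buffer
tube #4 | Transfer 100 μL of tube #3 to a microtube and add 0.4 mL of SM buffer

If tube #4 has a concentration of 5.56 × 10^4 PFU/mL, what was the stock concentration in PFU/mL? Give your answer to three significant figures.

5.00 × 10^7 PFU/mL

Step 1: 0.2 mL + 400 μL = 0.6 mL total → factor 0.6/0.2 = 3
Step 2: 0.2 mL + 0.4 mL = 0.6 mL total → factor 0.6/0.2 = 3
Step 3: 0.5 mL brought to 10 mL → factor 10/0.5 = 20
Step 4: 100 μL + 0.4 mL = 500 μL total → factor 500/100 = 5
Overall dilution factor = 3 × 3 × 20 × 5 = 900
Stock = 5.56 × 10^4 PFU/mL × 900 = 5.00 × 10^7 PFU/mL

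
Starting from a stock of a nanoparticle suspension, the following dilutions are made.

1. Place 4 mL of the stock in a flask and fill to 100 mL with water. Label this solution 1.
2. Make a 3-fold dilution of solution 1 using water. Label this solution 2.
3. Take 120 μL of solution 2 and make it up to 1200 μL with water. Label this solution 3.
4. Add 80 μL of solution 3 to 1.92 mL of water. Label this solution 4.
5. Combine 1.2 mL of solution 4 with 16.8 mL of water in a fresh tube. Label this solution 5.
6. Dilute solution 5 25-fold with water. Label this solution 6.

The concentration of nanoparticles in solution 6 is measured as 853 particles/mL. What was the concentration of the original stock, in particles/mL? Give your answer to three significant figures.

6.00 × 10^9 particles/mL

Step 1: 4 mL brought to 100 mL → factor 100/4 = 25
Step 2: 3-fold → factor 3
Step 3: 120 μL brought to 1200 μL → factor 1200/120 = 10
Step 4: 80 μL + 1.92 mL = 2000 μL total → factor 2000/80 = 25
Step 5: 1.2 mL + 16.8 mL = 18 mL total → factor 18/1.2 = 15
Step 6: 25-fold → factor 25
Overall dilution factor = 25 × 3 × 10 × 25 × 15 × 25 = 7.0312 × 10^6
Stock = 853 particles/mL × 7.0312 × 10^6 = 6.00 × 10^9 particles/mL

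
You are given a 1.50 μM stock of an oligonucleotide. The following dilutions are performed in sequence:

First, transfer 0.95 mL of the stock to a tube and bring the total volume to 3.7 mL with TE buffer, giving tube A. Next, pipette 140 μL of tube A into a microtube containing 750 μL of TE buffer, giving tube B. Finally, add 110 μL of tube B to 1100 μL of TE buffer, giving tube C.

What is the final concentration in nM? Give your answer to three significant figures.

Step 1: 0.95 mL brought to 3.7 mL → factor 3.7/0.95 = 3.8947
Step 2: 140 μL + 750 μL = 890 μL total → factor 890/140 = 6.3571
Step 3: 110 μL + 1100 μL = 1210 μL total → factor 1210/110 = 11
Overall dilution factor = 3.8947 × 6.3571 × 11 = 272.35
Final = 1.50 μM / 272.35 = 0.005508 μM = 5.51 nM

5.51 nM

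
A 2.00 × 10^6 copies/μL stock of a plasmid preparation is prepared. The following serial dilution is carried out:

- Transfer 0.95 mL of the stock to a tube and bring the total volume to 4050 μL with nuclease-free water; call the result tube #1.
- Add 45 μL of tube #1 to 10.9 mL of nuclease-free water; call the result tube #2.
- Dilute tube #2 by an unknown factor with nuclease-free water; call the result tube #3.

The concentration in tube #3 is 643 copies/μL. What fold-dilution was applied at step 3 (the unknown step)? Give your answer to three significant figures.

3.00-fold

Step 1: 0.95 mL brought to 4050 μL → factor 4.05/0.95 = 4.2632
Step 2: 45 μL + 10.9 mL = 10945 μL total → factor 10945/45 = 243.22
Step 3: unknown factor x
Product of known-step factors = 1036.9
Overall factor = 2.00 × 10^6 copies/μL / (643 copies/μL) = 3110.4
x = 3110.4 / 1036.9 = 3.00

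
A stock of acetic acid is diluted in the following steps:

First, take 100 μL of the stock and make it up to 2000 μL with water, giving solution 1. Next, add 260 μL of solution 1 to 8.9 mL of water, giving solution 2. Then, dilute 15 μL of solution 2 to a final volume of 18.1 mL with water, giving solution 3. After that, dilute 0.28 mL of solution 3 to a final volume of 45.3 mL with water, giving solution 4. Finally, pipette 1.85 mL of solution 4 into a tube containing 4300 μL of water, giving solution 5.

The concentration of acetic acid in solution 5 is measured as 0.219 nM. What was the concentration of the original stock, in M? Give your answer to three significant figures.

0.100 M

Step 1: 100 μL brought to 2000 μL → factor 2000/100 = 20
Step 2: 260 μL + 8.9 mL = 9160 μL total → factor 9160/260 = 35.231
Step 3: 15 μL brought to 18.1 mL → factor 18100/15 = 1206.7
Step 4: 0.28 mL brought to 45.3 mL → factor 45.3/0.28 = 161.79
Step 5: 1.85 mL + 4300 μL = 6.15 mL total → factor 6.15/1.85 = 3.3243
Overall dilution factor = 20 × 35.231 × 1206.7 × 161.79 × 3.3243 = 4.5728 × 10^8
Stock = 0.219 nM × 4.5728 × 10^8 = 1.001 × 10^8 nM = 0.100 M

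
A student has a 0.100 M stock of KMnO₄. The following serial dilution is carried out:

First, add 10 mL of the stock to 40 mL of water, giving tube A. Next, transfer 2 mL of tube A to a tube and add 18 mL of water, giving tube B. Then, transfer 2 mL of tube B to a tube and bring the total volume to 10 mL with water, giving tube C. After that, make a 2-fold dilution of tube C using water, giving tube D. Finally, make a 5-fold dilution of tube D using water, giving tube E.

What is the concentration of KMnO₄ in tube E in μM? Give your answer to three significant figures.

Step 1: 10 mL + 40 mL = 50 mL total → factor 50/10 = 5
Step 2: 2 mL + 18 mL = 20 mL total → factor 20/2 = 10
Step 3: 2 mL brought to 10 mL → factor 10/2 = 5
Step 4: 2-fold → factor 2
Step 5: 5-fold → factor 5
Overall dilution factor = 5 × 10 × 5 × 2 × 5 = 2500
Final = 0.100 M / 2500 = 4.000 × 10^-5 M = 40.0 μM

40.0 μM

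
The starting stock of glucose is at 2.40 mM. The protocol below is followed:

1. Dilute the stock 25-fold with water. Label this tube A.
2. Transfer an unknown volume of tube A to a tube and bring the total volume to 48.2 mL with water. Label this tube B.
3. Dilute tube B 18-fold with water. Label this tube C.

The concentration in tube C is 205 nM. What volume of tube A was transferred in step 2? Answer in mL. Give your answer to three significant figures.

Step 1: 25-fold → factor 25
Step 2: v brought to 48.2 mL → factor = 48.2 mL/v
Step 3: 18-fold → factor 18
Product of known-step factors = 450
Overall factor = 2.40 mM / (205 nM) = 11707
Step-2 factor = 11707 / 450 = 26.016
v = 48.2 mL / 26.016 = 1.85 mL

1.85 mL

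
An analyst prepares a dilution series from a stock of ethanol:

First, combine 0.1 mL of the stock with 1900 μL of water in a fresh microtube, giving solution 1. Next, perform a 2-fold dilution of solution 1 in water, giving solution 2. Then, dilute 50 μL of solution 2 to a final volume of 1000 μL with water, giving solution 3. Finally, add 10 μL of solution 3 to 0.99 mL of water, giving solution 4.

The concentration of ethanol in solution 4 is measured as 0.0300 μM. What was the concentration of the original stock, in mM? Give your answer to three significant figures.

2.40 mM

Step 1: 0.1 mL + 1900 μL = 2 mL total → factor 2/0.1 = 20
Step 2: 2-fold → factor 2
Step 3: 50 μL brought to 1000 μL → factor 1000/50 = 20
Step 4: 10 μL + 0.99 mL = 1000 μL total → factor 1000/10 = 100
Overall dilution factor = 20 × 2 × 20 × 100 = 80000
Stock = 0.0300 μM × 80000 = 2400 μM = 2.40 mM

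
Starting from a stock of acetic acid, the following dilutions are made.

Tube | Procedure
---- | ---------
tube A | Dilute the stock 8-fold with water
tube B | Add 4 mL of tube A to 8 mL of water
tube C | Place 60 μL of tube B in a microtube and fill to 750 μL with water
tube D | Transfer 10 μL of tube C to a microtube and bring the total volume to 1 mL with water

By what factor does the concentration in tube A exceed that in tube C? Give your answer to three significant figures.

37.5

Step 1: 8-fold → factor 8
Step 2: 4 mL + 8 mL = 12 mL total → factor 12/4 = 3
Step 3: 60 μL brought to 750 μL → factor 750/60 = 12.5
Dilution factor to tube A = 8; to tube C = 300
[tube A]/[tube C] = (factor to tube C)/(factor to tube A) = 300/8 = 37.5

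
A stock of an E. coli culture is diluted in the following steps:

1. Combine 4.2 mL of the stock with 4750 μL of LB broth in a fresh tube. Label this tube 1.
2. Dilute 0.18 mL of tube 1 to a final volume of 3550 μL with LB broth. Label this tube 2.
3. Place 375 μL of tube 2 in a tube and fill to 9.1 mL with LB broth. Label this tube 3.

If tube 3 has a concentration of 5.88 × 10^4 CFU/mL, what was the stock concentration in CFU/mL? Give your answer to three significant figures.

6.00 × 10^7 CFU/mL

Step 1: 4.2 mL + 4750 μL = 8.95 mL total → factor 8.95/4.2 = 2.131
Step 2: 0.18 mL brought to 3550 μL → factor 3.55/0.18 = 19.722
Step 3: 375 μL brought to 9.1 mL → factor 9100/375 = 24.267
Overall dilution factor = 2.131 × 19.722 × 24.267 = 1019.9
Stock = 5.88 × 10^4 CFU/mL × 1019.9 = 6.00 × 10^7 CFU/mL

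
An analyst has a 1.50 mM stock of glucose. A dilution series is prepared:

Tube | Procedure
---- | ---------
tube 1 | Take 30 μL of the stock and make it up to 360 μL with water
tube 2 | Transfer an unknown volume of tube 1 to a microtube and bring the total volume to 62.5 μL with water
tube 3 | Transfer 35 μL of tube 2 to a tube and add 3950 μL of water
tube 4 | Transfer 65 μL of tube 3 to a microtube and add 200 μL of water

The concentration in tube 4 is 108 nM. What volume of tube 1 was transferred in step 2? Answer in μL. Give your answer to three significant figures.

Step 1: 30 μL brought to 360 μL → factor 360/30 = 12
Step 2: v brought to 62.5 μL → factor = 62.5 μL/v
Step 3: 35 μL + 3950 μL = 3985 μL total → factor 3985/35 = 113.86
Step 4: 65 μL + 200 μL = 265 μL total → factor 265/65 = 4.0769
Product of known-step factors = 5570.2
Overall factor = 1.50 mM / (108 nM) = 13889
Step-2 factor = 13889 / 5570.2 = 2.4934
v = 62.5 μL / 2.4934 = 25.1 μL

25.1 μL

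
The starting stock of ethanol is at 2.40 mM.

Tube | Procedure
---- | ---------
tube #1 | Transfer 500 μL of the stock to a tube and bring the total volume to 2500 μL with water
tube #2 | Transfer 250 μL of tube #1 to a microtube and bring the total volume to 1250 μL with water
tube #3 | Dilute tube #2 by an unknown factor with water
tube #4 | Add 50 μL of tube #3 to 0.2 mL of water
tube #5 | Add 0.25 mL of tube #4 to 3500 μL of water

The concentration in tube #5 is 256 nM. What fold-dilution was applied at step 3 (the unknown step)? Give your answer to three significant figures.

Step 1: 500 μL brought to 2500 μL → factor 2500/500 = 5
Step 2: 250 μL brought to 1250 μL → factor 1250/250 = 5
Step 3: unknown factor x
Step 4: 50 μL + 0.2 mL = 250 μL total → factor 250/50 = 5
Step 5: 0.25 mL + 3500 μL = 3.75 mL total → factor 3.75/0.25 = 15
Product of known-step factors = 1875
Overall factor = 2.40 mM / (256 nM) = 9375
x = 9375 / 1875 = 5.00

5.00-fold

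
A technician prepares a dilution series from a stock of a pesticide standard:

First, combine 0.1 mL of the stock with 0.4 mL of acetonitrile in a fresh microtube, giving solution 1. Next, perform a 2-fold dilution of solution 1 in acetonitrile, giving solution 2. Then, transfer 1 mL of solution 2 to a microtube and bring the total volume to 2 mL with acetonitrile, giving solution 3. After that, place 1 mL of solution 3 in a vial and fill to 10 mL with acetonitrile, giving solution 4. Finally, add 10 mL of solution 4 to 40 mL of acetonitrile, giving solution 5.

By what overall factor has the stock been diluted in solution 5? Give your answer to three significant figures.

1.00 × 10^3

Step 1: 0.1 mL + 0.4 mL = 0.5 mL total → factor 0.5/0.1 = 5
Step 2: 2-fold → factor 2
Step 3: 1 mL brought to 2 mL → factor 2/1 = 2
Step 4: 1 mL brought to 10 mL → factor 10/1 = 10
Step 5: 10 mL + 40 mL = 50 mL total → factor 50/10 = 5
Overall dilution factor = 5 × 2 × 2 × 10 × 5 = 1000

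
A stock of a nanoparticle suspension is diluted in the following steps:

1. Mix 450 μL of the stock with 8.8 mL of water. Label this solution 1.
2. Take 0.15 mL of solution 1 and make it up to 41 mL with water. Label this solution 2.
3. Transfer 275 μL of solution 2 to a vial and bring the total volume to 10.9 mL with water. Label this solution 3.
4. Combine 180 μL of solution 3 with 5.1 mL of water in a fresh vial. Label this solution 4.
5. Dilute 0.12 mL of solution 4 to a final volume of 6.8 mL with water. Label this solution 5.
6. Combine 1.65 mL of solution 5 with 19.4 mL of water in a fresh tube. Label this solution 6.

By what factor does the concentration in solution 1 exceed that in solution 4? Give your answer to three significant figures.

Step 1: 450 μL + 8.8 mL = 9250 μL total → factor 9250/450 = 20.556
Step 2: 0.15 mL brought to 41 mL → factor 41/0.15 = 273.33
Step 3: 275 μL brought to 10.9 mL → factor 10900/275 = 39.636
Step 4: 180 μL + 5.1 mL = 5280 μL total → factor 5280/180 = 29.333
Dilution factor to solution 1 = 20.556; to solution 4 = 6.5325 × 10^6
[solution 1]/[solution 4] = (factor to solution 4)/(factor to solution 1) = 6.5325 × 10^6/20.556 = 3.18 × 10^5

3.18 × 10^5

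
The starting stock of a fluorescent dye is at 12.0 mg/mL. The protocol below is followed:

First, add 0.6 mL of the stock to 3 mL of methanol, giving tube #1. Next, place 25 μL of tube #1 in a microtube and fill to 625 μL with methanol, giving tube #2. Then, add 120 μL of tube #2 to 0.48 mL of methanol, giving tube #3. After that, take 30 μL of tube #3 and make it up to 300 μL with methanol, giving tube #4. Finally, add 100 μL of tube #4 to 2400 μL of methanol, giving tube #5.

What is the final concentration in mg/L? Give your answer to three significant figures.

0.0640 mg/L

Step 1: 0.6 mL + 3 mL = 3.6 mL total → factor 3.6/0.6 = 6
Step 2: 25 μL brought to 625 μL → factor 625/25 = 25
Step 3: 120 μL + 0.48 mL = 600 μL total → factor 600/120 = 5
Step 4: 30 μL brought to 300 μL → factor 300/30 = 10
Step 5: 100 μL + 2400 μL = 2500 μL total → factor 2500/100 = 25
Overall dilution factor = 6 × 25 × 5 × 10 × 25 = 1.875 × 10^5
Final = 12.0 mg/mL / 1.875 × 10^5 = 6.400 × 10^-5 mg/mL = 0.0640 mg/L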